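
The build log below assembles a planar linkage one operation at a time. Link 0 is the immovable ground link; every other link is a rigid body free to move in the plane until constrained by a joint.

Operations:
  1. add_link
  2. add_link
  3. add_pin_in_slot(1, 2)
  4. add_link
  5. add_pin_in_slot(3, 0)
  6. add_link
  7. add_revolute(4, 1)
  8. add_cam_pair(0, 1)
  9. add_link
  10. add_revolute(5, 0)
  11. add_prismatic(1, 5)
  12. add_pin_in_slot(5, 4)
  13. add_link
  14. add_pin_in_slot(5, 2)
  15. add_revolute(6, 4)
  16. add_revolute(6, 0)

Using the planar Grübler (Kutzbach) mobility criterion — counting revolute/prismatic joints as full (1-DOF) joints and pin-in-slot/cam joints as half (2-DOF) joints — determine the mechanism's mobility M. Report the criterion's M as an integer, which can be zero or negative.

M = 3

(L,J1,J2)=(1,0,0); link0 fixed
link1: (2,0,0)
link2: (3,0,0)
PS 1-2 [J2]: (3,0,1)
link3: (4,0,1)
PS 3-0 [J2]: (4,0,2)
link4: (5,0,2)
R 4-1 [J1]: (5,1,2)
C 0-1 [J2]: (5,1,3)
link5: (6,1,3)
R 5-0 [J1]: (6,2,3)
P 1-5 [J1]: (6,3,3)
PS 5-4 [J2]: (6,3,4)
link6: (7,3,4)
PS 5-2 [J2]: (7,3,5)
R 6-4 [J1]: (7,4,5)
R 6-0 [J1]: (7,5,5)
Grübler: 3·6 − 2·5 − 5 = 3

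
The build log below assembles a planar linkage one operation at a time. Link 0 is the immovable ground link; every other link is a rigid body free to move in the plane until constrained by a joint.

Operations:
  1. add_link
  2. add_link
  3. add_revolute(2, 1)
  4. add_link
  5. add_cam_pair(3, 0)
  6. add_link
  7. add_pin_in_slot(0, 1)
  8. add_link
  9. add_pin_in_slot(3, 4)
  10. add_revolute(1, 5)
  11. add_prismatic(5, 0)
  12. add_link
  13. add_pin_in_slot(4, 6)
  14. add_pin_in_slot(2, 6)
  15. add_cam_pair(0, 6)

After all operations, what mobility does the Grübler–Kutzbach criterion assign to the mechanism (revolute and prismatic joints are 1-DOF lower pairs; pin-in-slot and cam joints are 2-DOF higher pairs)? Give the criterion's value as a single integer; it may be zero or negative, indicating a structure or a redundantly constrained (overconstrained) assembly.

M = 6

[1;0;0] (link 0 is ground)
L+ [2;0;0]
L+ [3;0;0]
R(2,1)∈J1 [3;1;0]
L+ [4;1;0]
C(3,0)∈J2 [4;1;1]
L+ [5;1;1]
PS(0,1)∈J2 [5;1;2]
L+ [6;1;2]
PS(3,4)∈J2 [6;1;3]
R(1,5)∈J1 [6;2;3]
P(5,0)∈J1 [6;3;3]
L+ [7;3;3]
PS(4,6)∈J2 [7;3;4]
PS(2,6)∈J2 [7;3;5]
C(0,6)∈J2 [7;3;6]
mobility = 18 − 6 − 6 = 6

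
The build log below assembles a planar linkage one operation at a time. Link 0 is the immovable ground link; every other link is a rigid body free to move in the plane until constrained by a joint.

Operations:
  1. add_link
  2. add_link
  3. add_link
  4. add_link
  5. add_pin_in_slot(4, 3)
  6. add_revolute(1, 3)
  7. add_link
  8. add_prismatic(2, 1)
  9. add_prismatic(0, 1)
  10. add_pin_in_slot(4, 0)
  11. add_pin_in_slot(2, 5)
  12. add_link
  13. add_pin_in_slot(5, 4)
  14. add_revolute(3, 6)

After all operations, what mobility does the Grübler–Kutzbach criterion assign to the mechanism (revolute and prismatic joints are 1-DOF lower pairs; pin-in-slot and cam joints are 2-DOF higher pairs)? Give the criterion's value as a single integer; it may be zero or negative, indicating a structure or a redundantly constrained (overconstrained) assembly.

M = 6

(L,J1,J2)=(1,0,0); link0 fixed
link1: (2,0,0)
link2: (3,0,0)
link3: (4,0,0)
link4: (5,0,0)
PS 4-3 [J2]: (5,0,1)
R 1-3 [J1]: (5,1,1)
link5: (6,1,1)
P 2-1 [J1]: (6,2,1)
P 0-1 [J1]: (6,3,1)
PS 4-0 [J2]: (6,3,2)
PS 2-5 [J2]: (6,3,3)
link6: (7,3,3)
PS 5-4 [J2]: (7,3,4)
R 3-6 [J1]: (7,4,4)
Grübler: 3·6 − 2·4 − 4 = 6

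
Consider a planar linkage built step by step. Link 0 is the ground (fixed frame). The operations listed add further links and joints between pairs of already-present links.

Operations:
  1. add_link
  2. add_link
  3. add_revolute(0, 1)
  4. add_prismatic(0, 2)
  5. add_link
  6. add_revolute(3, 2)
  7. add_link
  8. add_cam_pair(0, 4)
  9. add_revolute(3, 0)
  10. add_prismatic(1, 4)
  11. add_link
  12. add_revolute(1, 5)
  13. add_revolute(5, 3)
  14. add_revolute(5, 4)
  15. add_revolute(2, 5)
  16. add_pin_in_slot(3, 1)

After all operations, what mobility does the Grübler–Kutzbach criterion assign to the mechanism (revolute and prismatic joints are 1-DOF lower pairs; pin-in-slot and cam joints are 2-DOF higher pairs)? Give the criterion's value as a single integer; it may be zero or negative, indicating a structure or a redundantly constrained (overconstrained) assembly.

M = -5

ground; <1,0,0>
#1 <2,0,0>
#2 <3,0,0>
R:0↔1 J1 <3,1,0>
P:0↔2 J1 <3,2,0>
#3 <4,2,0>
R:3↔2 J1 <4,3,0>
#4 <5,3,0>
C:0↔4 J2 <5,3,1>
R:3↔0 J1 <5,4,1>
P:1↔4 J1 <5,5,1>
#5 <6,5,1>
R:1↔5 J1 <6,6,1>
R:5↔3 J1 <6,7,1>
R:5↔4 J1 <6,8,1>
R:2↔5 J1 <6,9,1>
PS:3↔1 J2 <6,9,2>
3×5 − 2×9 − 1×2 = -5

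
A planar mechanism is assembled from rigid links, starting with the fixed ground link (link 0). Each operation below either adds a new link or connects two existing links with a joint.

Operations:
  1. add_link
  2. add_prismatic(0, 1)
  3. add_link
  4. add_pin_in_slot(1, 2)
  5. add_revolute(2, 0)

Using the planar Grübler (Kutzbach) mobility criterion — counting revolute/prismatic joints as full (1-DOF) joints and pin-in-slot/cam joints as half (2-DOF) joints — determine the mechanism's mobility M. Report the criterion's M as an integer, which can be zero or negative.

M = 1

link 0 = ground. State L|J1|J2 = 1|0|0
+link1  2|0|0
P(0,1) f=1→J1  2|1|0
+link2  3|1|0
PS(1,2) f=2→J2  3|1|1
R(2,0) f=1→J1  3|2|1
M = 3(3−1)−2·2−1 = 6−4−1 = 1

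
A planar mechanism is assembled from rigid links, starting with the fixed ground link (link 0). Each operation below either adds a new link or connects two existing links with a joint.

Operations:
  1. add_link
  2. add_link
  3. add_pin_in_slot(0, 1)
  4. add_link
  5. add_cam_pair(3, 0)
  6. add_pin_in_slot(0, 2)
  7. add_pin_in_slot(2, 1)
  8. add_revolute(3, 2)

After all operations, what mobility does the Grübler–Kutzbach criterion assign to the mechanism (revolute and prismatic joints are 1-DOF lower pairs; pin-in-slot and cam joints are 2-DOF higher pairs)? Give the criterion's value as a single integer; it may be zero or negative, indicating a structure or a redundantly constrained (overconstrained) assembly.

ground; <1,0,0>
#1 <2,0,0>
#2 <3,0,0>
PS:0↔1 J2 <3,0,1>
#3 <4,0,1>
C:3↔0 J2 <4,0,2>
PS:0↔2 J2 <4,0,3>
PS:2↔1 J2 <4,0,4>
R:3↔2 J1 <4,1,4>
3×3 − 2×1 − 1×4 = 3

M = 3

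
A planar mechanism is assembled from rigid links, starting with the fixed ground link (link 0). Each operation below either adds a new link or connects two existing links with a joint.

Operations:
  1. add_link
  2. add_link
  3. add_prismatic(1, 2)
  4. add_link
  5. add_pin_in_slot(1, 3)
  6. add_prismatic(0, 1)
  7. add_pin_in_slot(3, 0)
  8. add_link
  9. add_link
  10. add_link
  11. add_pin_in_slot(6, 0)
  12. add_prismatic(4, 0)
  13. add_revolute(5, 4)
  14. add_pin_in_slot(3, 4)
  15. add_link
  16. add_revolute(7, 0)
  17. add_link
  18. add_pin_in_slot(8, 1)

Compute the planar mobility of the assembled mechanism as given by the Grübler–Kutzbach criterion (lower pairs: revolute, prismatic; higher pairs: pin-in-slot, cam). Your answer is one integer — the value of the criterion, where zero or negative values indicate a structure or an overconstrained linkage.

ground; <1,0,0>
#1 <2,0,0>
#2 <3,0,0>
P:1↔2 J1 <3,1,0>
#3 <4,1,0>
PS:1↔3 J2 <4,1,1>
P:0↔1 J1 <4,2,1>
PS:3↔0 J2 <4,2,2>
#4 <5,2,2>
#5 <6,2,2>
#6 <7,2,2>
PS:6↔0 J2 <7,2,3>
P:4↔0 J1 <7,3,3>
R:5↔4 J1 <7,4,3>
PS:3↔4 J2 <7,4,4>
#7 <8,4,4>
R:7↔0 J1 <8,5,4>
#8 <9,5,4>
PS:8↔1 J2 <9,5,5>
3×8 − 2×5 − 1×5 = 9

M = 9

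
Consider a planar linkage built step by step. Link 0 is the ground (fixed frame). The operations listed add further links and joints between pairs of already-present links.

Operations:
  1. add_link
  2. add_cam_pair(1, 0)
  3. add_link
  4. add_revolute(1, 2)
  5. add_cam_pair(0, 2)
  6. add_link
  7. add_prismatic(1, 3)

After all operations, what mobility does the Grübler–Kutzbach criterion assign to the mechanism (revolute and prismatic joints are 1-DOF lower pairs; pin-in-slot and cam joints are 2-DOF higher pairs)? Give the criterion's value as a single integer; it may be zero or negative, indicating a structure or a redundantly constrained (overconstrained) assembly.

[1;0;0] (link 0 is ground)
L+ [2;0;0]
C(1,0)∈J2 [2;0;1]
L+ [3;0;1]
R(1,2)∈J1 [3;1;1]
C(0,2)∈J2 [3;1;2]
L+ [4;1;2]
P(1,3)∈J1 [4;2;2]
mobility = 9 − 4 − 2 = 3

M = 3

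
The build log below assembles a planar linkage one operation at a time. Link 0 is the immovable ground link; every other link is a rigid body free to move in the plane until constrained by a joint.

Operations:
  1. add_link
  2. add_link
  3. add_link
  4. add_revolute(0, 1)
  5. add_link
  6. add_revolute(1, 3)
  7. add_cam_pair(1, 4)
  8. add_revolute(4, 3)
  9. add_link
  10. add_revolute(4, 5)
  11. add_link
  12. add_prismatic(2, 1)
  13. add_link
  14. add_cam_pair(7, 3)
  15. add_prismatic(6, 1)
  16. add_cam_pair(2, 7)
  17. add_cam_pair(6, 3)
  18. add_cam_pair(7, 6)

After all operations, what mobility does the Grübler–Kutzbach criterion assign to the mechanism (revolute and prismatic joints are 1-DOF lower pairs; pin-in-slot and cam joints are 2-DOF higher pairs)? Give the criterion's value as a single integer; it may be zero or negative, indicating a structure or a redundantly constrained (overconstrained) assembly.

M = 4

(L,J1,J2)=(1,0,0); link0 fixed
link1: (2,0,0)
link2: (3,0,0)
link3: (4,0,0)
R 0-1 [J1]: (4,1,0)
link4: (5,1,0)
R 1-3 [J1]: (5,2,0)
C 1-4 [J2]: (5,2,1)
R 4-3 [J1]: (5,3,1)
link5: (6,3,1)
R 4-5 [J1]: (6,4,1)
link6: (7,4,1)
P 2-1 [J1]: (7,5,1)
link7: (8,5,1)
C 7-3 [J2]: (8,5,2)
P 6-1 [J1]: (8,6,2)
C 2-7 [J2]: (8,6,3)
C 6-3 [J2]: (8,6,4)
C 7-6 [J2]: (8,6,5)
Grübler: 3·7 − 2·6 − 5 = 4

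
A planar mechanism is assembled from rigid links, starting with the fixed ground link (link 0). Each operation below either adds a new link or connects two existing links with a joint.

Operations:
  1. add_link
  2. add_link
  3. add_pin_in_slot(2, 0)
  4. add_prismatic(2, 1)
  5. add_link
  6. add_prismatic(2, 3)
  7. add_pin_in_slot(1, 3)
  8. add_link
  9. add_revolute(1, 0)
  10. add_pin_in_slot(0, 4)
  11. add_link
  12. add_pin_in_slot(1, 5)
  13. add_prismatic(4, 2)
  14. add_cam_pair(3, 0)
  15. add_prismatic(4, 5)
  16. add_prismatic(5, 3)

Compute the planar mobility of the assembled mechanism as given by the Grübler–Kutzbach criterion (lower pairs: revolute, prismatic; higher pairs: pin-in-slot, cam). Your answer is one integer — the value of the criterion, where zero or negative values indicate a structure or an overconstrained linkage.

(L,J1,J2)=(1,0,0); link0 fixed
link1: (2,0,0)
link2: (3,0,0)
PS 2-0 [J2]: (3,0,1)
P 2-1 [J1]: (3,1,1)
link3: (4,1,1)
P 2-3 [J1]: (4,2,1)
PS 1-3 [J2]: (4,2,2)
link4: (5,2,2)
R 1-0 [J1]: (5,3,2)
PS 0-4 [J2]: (5,3,3)
link5: (6,3,3)
PS 1-5 [J2]: (6,3,4)
P 4-2 [J1]: (6,4,4)
C 3-0 [J2]: (6,4,5)
P 4-5 [J1]: (6,5,5)
P 5-3 [J1]: (6,6,5)
Grübler: 3·5 − 2·6 − 5 = -2

M = -2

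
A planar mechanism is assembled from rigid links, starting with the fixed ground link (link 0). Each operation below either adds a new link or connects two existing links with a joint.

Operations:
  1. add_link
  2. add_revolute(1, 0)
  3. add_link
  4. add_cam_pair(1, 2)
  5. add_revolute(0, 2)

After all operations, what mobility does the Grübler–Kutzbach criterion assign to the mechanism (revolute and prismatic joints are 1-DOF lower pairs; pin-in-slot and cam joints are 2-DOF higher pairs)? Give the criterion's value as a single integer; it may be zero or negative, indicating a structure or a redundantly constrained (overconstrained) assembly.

link 0 = ground. State L|J1|J2 = 1|0|0
+link1  2|0|0
R(1,0) f=1→J1  2|1|0
+link2  3|1|0
C(1,2) f=2→J2  3|1|1
R(0,2) f=1→J1  3|2|1
M = 3(3−1)−2·2−1 = 6−4−1 = 1

M = 1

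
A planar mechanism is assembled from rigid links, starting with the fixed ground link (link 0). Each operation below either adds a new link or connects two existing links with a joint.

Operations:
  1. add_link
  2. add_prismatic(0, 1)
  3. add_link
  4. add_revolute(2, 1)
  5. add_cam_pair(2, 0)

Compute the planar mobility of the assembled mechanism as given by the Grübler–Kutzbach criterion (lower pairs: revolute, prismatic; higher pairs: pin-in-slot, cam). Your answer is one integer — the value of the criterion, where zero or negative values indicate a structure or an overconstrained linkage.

M = 1

ground; <1,0,0>
#1 <2,0,0>
P:0↔1 J1 <2,1,0>
#2 <3,1,0>
R:2↔1 J1 <3,2,0>
C:2↔0 J2 <3,2,1>
3×2 − 2×2 − 1×1 = 1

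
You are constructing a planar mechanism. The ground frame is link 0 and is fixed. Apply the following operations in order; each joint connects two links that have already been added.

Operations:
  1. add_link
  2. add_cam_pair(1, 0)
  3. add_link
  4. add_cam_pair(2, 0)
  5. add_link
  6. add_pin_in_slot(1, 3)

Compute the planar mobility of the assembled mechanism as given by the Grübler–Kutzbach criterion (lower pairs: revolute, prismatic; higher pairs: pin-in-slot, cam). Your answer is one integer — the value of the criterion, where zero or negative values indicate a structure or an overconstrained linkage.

(L,J1,J2)=(1,0,0); link0 fixed
link1: (2,0,0)
C 1-0 [J2]: (2,0,1)
link2: (3,0,1)
C 2-0 [J2]: (3,0,2)
link3: (4,0,2)
PS 1-3 [J2]: (4,0,3)
Grübler: 3·3 − 2·0 − 3 = 6

M = 6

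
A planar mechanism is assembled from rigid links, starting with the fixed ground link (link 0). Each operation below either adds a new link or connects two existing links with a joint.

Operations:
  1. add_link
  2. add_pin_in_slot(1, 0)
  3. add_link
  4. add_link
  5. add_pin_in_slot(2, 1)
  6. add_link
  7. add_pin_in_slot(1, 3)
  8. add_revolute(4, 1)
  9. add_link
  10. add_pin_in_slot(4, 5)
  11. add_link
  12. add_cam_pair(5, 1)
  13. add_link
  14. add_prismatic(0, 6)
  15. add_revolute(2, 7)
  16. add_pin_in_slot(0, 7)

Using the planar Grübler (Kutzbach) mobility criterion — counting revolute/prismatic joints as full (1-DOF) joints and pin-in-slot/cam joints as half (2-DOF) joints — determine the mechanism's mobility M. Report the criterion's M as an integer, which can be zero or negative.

L=1 J1=0 J2=0
add link → L=2 J1=0 J2=0
PS@1,0 dof=2 J2 → L=2 J1=0 J2=1
add link → L=3 J1=0 J2=1
add link → L=4 J1=0 J2=1
PS@2,1 dof=2 J2 → L=4 J1=0 J2=2
add link → L=5 J1=0 J2=2
PS@1,3 dof=2 J2 → L=5 J1=0 J2=3
R@4,1 dof=1 J1 → L=5 J1=1 J2=3
add link → L=6 J1=1 J2=3
PS@4,5 dof=2 J2 → L=6 J1=1 J2=4
add link → L=7 J1=1 J2=4
C@5,1 dof=2 J2 → L=7 J1=1 J2=5
add link → L=8 J1=1 J2=5
P@0,6 dof=1 J1 → L=8 J1=2 J2=5
R@2,7 dof=1 J1 → L=8 J1=3 J2=5
PS@0,7 dof=2 J2 → L=8 J1=3 J2=6
M=3(L−1)−2J1−J2=3·7−2·3−6=9

M = 9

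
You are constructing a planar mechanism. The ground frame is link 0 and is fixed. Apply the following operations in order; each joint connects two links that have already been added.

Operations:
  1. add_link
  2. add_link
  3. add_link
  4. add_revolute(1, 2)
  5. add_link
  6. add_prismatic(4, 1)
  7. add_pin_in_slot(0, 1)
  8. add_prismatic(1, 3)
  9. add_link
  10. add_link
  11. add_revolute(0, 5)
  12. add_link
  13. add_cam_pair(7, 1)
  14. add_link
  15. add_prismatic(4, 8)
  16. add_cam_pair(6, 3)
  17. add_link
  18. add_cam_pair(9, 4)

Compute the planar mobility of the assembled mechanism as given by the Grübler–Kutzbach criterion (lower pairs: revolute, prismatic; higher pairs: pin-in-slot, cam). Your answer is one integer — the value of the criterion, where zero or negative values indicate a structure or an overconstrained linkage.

[1;0;0] (link 0 is ground)
L+ [2;0;0]
L+ [3;0;0]
L+ [4;0;0]
R(1,2)∈J1 [4;1;0]
L+ [5;1;0]
P(4,1)∈J1 [5;2;0]
PS(0,1)∈J2 [5;2;1]
P(1,3)∈J1 [5;3;1]
L+ [6;3;1]
L+ [7;3;1]
R(0,5)∈J1 [7;4;1]
L+ [8;4;1]
C(7,1)∈J2 [8;4;2]
L+ [9;4;2]
P(4,8)∈J1 [9;5;2]
C(6,3)∈J2 [9;5;3]
L+ [10;5;3]
C(9,4)∈J2 [10;5;4]
mobility = 27 − 10 − 4 = 13

M = 13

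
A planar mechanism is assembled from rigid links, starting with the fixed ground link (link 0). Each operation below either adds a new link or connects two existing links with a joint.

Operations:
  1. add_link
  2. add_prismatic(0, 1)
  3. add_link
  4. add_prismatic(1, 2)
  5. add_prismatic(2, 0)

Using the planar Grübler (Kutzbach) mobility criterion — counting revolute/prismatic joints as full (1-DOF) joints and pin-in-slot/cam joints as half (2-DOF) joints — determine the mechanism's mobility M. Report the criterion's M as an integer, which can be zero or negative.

M = 0

(L,J1,J2)=(1,0,0); link0 fixed
link1: (2,0,0)
P 0-1 [J1]: (2,1,0)
link2: (3,1,0)
P 1-2 [J1]: (3,2,0)
P 2-0 [J1]: (3,3,0)
Grübler: 3·2 − 2·3 − 0 = 0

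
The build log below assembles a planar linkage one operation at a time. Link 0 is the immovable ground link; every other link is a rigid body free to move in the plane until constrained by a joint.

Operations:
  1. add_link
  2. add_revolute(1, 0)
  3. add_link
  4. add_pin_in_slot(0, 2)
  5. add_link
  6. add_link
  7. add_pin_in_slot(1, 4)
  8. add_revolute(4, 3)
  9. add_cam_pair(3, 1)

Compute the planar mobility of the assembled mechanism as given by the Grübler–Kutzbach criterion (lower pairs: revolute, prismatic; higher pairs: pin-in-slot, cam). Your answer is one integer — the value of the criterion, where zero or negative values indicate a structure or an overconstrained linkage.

M = 5

L=1 J1=0 J2=0
add link → L=2 J1=0 J2=0
R@1,0 dof=1 J1 → L=2 J1=1 J2=0
add link → L=3 J1=1 J2=0
PS@0,2 dof=2 J2 → L=3 J1=1 J2=1
add link → L=4 J1=1 J2=1
add link → L=5 J1=1 J2=1
PS@1,4 dof=2 J2 → L=5 J1=1 J2=2
R@4,3 dof=1 J1 → L=5 J1=2 J2=2
C@3,1 dof=2 J2 → L=5 J1=2 J2=3
M=3(L−1)−2J1−J2=3·4−2·2−3=5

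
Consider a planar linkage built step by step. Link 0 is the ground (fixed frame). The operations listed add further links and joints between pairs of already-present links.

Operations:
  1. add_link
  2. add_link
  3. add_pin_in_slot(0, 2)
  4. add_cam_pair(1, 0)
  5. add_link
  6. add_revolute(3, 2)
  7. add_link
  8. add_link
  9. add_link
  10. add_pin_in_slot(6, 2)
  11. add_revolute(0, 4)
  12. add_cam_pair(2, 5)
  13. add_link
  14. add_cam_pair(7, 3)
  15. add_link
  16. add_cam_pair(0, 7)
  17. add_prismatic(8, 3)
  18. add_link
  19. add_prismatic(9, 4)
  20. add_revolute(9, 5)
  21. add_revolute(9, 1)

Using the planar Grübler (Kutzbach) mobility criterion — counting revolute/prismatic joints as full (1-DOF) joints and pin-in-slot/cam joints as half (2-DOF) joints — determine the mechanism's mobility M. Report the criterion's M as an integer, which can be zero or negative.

M = 9

[1;0;0] (link 0 is ground)
L+ [2;0;0]
L+ [3;0;0]
PS(0,2)∈J2 [3;0;1]
C(1,0)∈J2 [3;0;2]
L+ [4;0;2]
R(3,2)∈J1 [4;1;2]
L+ [5;1;2]
L+ [6;1;2]
L+ [7;1;2]
PS(6,2)∈J2 [7;1;3]
R(0,4)∈J1 [7;2;3]
C(2,5)∈J2 [7;2;4]
L+ [8;2;4]
C(7,3)∈J2 [8;2;5]
L+ [9;2;5]
C(0,7)∈J2 [9;2;6]
P(8,3)∈J1 [9;3;6]
L+ [10;3;6]
P(9,4)∈J1 [10;4;6]
R(9,5)∈J1 [10;5;6]
R(9,1)∈J1 [10;6;6]
mobility = 27 − 12 − 6 = 9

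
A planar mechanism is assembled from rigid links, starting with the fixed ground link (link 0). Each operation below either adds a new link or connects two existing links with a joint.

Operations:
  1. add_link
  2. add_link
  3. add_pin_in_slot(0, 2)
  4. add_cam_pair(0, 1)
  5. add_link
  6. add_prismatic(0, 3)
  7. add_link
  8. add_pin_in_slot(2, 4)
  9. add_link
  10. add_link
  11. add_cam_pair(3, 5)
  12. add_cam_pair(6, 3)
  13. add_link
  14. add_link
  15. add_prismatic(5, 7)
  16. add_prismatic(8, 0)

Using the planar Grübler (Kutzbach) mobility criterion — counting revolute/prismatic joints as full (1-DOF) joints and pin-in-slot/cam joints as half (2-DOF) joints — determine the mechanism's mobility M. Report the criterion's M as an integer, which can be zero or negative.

M = 13

(L,J1,J2)=(1,0,0); link0 fixed
link1: (2,0,0)
link2: (3,0,0)
PS 0-2 [J2]: (3,0,1)
C 0-1 [J2]: (3,0,2)
link3: (4,0,2)
P 0-3 [J1]: (4,1,2)
link4: (5,1,2)
PS 2-4 [J2]: (5,1,3)
link5: (6,1,3)
link6: (7,1,3)
C 3-5 [J2]: (7,1,4)
C 6-3 [J2]: (7,1,5)
link7: (8,1,5)
link8: (9,1,5)
P 5-7 [J1]: (9,2,5)
P 8-0 [J1]: (9,3,5)
Grübler: 3·8 − 2·3 − 5 = 13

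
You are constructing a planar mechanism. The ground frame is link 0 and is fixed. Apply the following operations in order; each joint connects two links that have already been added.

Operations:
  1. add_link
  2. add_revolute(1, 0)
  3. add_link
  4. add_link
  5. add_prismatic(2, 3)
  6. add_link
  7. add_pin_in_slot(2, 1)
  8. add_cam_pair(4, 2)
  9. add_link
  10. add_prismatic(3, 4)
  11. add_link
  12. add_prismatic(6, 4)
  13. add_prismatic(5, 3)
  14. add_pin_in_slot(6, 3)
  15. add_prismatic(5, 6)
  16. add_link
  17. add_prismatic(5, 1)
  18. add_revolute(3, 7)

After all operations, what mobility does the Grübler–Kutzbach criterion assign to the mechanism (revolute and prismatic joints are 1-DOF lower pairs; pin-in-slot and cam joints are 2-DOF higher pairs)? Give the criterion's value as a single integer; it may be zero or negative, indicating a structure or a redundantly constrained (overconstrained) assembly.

M = 2

L=1 J1=0 J2=0
add link → L=2 J1=0 J2=0
R@1,0 dof=1 J1 → L=2 J1=1 J2=0
add link → L=3 J1=1 J2=0
add link → L=4 J1=1 J2=0
P@2,3 dof=1 J1 → L=4 J1=2 J2=0
add link → L=5 J1=2 J2=0
PS@2,1 dof=2 J2 → L=5 J1=2 J2=1
C@4,2 dof=2 J2 → L=5 J1=2 J2=2
add link → L=6 J1=2 J2=2
P@3,4 dof=1 J1 → L=6 J1=3 J2=2
add link → L=7 J1=3 J2=2
P@6,4 dof=1 J1 → L=7 J1=4 J2=2
P@5,3 dof=1 J1 → L=7 J1=5 J2=2
PS@6,3 dof=2 J2 → L=7 J1=5 J2=3
P@5,6 dof=1 J1 → L=7 J1=6 J2=3
add link → L=8 J1=6 J2=3
P@5,1 dof=1 J1 → L=8 J1=7 J2=3
R@3,7 dof=1 J1 → L=8 J1=8 J2=3
M=3(L−1)−2J1−J2=3·7−2·8−3=2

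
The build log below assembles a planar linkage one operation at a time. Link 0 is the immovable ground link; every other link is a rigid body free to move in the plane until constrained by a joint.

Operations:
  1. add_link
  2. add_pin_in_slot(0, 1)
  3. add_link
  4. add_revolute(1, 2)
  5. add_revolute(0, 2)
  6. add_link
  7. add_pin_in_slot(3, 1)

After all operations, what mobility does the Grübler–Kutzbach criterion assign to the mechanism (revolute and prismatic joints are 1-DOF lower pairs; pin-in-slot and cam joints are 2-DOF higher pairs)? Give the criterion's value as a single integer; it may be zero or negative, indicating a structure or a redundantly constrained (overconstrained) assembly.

[1;0;0] (link 0 is ground)
L+ [2;0;0]
PS(0,1)∈J2 [2;0;1]
L+ [3;0;1]
R(1,2)∈J1 [3;1;1]
R(0,2)∈J1 [3;2;1]
L+ [4;2;1]
PS(3,1)∈J2 [4;2;2]
mobility = 9 − 4 − 2 = 3

M = 3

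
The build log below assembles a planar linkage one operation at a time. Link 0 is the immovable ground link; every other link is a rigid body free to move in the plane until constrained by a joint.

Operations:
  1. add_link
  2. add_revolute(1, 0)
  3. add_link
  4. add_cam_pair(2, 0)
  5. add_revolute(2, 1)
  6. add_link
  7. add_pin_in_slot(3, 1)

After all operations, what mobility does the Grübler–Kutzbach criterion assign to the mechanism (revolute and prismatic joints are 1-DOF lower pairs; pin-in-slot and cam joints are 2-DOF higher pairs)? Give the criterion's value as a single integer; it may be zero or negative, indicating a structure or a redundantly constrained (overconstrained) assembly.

M = 3

[1;0;0] (link 0 is ground)
L+ [2;0;0]
R(1,0)∈J1 [2;1;0]
L+ [3;1;0]
C(2,0)∈J2 [3;1;1]
R(2,1)∈J1 [3;2;1]
L+ [4;2;1]
PS(3,1)∈J2 [4;2;2]
mobility = 9 − 4 − 2 = 3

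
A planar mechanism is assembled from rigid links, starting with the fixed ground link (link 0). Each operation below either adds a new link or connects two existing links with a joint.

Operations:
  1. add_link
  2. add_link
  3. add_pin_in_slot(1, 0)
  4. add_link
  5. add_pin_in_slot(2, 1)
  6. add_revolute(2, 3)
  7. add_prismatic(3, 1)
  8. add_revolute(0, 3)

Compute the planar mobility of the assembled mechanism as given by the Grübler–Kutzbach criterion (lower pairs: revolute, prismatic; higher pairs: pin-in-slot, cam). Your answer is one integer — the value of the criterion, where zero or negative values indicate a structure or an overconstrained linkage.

ground; <1,0,0>
#1 <2,0,0>
#2 <3,0,0>
PS:1↔0 J2 <3,0,1>
#3 <4,0,1>
PS:2↔1 J2 <4,0,2>
R:2↔3 J1 <4,1,2>
P:3↔1 J1 <4,2,2>
R:0↔3 J1 <4,3,2>
3×3 − 2×3 − 1×2 = 1

M = 1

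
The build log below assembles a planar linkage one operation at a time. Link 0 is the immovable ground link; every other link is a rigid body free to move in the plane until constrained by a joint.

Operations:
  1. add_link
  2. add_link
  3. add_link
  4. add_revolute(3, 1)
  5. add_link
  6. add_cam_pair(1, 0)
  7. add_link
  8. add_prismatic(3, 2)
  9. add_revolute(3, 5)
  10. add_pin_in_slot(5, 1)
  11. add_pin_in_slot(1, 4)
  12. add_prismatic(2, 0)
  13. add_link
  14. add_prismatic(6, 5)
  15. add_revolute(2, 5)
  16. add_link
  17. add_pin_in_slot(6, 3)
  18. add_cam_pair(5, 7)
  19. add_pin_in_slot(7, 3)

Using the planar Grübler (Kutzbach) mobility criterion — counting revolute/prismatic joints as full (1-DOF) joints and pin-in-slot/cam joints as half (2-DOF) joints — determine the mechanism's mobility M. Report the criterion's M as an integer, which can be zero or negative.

ground; <1,0,0>
#1 <2,0,0>
#2 <3,0,0>
#3 <4,0,0>
R:3↔1 J1 <4,1,0>
#4 <5,1,0>
C:1↔0 J2 <5,1,1>
#5 <6,1,1>
P:3↔2 J1 <6,2,1>
R:3↔5 J1 <6,3,1>
PS:5↔1 J2 <6,3,2>
PS:1↔4 J2 <6,3,3>
P:2↔0 J1 <6,4,3>
#6 <7,4,3>
P:6↔5 J1 <7,5,3>
R:2↔5 J1 <7,6,3>
#7 <8,6,3>
PS:6↔3 J2 <8,6,4>
C:5↔7 J2 <8,6,5>
PS:7↔3 J2 <8,6,6>
3×7 − 2×6 − 1×6 = 3

M = 3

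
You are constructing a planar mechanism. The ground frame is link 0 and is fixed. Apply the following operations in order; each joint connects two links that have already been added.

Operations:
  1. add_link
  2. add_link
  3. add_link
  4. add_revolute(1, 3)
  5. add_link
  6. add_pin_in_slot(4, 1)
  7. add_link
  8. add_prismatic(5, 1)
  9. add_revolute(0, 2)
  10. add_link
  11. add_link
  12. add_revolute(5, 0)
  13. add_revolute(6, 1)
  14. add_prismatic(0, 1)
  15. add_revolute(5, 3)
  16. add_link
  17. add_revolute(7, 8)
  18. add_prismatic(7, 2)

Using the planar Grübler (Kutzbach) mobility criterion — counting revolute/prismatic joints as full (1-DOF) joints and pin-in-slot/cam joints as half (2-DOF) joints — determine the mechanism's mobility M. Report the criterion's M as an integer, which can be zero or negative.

link 0 = ground. State L|J1|J2 = 1|0|0
+link1  2|0|0
+link2  3|0|0
+link3  4|0|0
R(1,3) f=1→J1  4|1|0
+link4  5|1|0
PS(4,1) f=2→J2  5|1|1
+link5  6|1|1
P(5,1) f=1→J1  6|2|1
R(0,2) f=1→J1  6|3|1
+link6  7|3|1
+link7  8|3|1
R(5,0) f=1→J1  8|4|1
R(6,1) f=1→J1  8|5|1
P(0,1) f=1→J1  8|6|1
R(5,3) f=1→J1  8|7|1
+link8  9|7|1
R(7,8) f=1→J1  9|8|1
P(7,2) f=1→J1  9|9|1
M = 3(9−1)−2·9−1 = 24−18−1 = 5

M = 5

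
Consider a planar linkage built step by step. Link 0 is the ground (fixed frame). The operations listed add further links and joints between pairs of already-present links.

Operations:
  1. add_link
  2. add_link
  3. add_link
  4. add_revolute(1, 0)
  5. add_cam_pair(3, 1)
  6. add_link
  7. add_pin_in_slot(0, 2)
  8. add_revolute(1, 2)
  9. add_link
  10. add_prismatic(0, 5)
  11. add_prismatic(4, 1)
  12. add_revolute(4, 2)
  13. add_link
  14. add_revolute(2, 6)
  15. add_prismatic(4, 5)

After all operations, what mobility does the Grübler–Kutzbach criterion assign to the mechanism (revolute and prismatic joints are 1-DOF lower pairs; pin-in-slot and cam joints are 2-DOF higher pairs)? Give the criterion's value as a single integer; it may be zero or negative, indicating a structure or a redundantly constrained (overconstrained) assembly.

M = 2

(L,J1,J2)=(1,0,0); link0 fixed
link1: (2,0,0)
link2: (3,0,0)
link3: (4,0,0)
R 1-0 [J1]: (4,1,0)
C 3-1 [J2]: (4,1,1)
link4: (5,1,1)
PS 0-2 [J2]: (5,1,2)
R 1-2 [J1]: (5,2,2)
link5: (6,2,2)
P 0-5 [J1]: (6,3,2)
P 4-1 [J1]: (6,4,2)
R 4-2 [J1]: (6,5,2)
link6: (7,5,2)
R 2-6 [J1]: (7,6,2)
P 4-5 [J1]: (7,7,2)
Grübler: 3·6 − 2·7 − 2 = 2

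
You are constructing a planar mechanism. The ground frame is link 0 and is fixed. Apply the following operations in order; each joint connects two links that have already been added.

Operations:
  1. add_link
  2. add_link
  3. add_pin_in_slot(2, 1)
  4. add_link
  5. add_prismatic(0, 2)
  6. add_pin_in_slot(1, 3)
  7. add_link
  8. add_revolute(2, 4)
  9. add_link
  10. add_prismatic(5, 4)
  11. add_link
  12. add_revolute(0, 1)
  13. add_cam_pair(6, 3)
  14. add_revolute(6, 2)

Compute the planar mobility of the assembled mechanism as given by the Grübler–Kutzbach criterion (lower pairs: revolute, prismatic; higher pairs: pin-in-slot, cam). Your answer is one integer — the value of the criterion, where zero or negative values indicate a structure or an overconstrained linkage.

M = 5

[1;0;0] (link 0 is ground)
L+ [2;0;0]
L+ [3;0;0]
PS(2,1)∈J2 [3;0;1]
L+ [4;0;1]
P(0,2)∈J1 [4;1;1]
PS(1,3)∈J2 [4;1;2]
L+ [5;1;2]
R(2,4)∈J1 [5;2;2]
L+ [6;2;2]
P(5,4)∈J1 [6;3;2]
L+ [7;3;2]
R(0,1)∈J1 [7;4;2]
C(6,3)∈J2 [7;4;3]
R(6,2)∈J1 [7;5;3]
mobility = 18 − 10 − 3 = 5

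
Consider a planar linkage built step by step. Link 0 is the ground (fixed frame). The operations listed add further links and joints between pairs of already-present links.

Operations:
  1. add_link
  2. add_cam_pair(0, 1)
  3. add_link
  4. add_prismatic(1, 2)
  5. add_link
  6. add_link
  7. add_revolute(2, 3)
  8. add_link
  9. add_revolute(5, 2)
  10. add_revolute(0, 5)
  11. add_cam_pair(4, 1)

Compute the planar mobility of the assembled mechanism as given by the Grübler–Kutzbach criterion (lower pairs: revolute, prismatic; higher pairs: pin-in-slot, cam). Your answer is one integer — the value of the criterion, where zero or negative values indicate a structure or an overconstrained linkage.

M = 5

L=1 J1=0 J2=0
add link → L=2 J1=0 J2=0
C@0,1 dof=2 J2 → L=2 J1=0 J2=1
add link → L=3 J1=0 J2=1
P@1,2 dof=1 J1 → L=3 J1=1 J2=1
add link → L=4 J1=1 J2=1
add link → L=5 J1=1 J2=1
R@2,3 dof=1 J1 → L=5 J1=2 J2=1
add link → L=6 J1=2 J2=1
R@5,2 dof=1 J1 → L=6 J1=3 J2=1
R@0,5 dof=1 J1 → L=6 J1=4 J2=1
C@4,1 dof=2 J2 → L=6 J1=4 J2=2
M=3(L−1)−2J1−J2=3·5−2·4−2=5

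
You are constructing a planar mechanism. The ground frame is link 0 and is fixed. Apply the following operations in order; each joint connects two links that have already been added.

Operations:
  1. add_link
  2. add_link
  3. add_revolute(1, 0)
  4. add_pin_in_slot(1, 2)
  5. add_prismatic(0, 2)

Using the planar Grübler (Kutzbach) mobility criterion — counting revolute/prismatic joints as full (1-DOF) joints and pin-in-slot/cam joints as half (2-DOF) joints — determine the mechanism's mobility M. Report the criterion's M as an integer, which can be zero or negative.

M = 1

[1;0;0] (link 0 is ground)
L+ [2;0;0]
L+ [3;0;0]
R(1,0)∈J1 [3;1;0]
PS(1,2)∈J2 [3;1;1]
P(0,2)∈J1 [3;2;1]
mobility = 6 − 4 − 1 = 1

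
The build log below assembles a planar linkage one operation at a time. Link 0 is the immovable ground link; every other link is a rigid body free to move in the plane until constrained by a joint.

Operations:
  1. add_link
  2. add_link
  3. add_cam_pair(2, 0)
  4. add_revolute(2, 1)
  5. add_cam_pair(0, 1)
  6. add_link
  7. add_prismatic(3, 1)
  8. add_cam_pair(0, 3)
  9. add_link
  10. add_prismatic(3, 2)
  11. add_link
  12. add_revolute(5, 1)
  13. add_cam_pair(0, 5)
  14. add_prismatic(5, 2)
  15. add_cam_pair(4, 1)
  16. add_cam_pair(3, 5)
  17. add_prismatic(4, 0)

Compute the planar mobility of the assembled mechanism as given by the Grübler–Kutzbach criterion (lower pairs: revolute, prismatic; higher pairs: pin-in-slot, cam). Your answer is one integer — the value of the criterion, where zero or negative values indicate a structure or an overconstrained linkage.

M = -3

L=1 J1=0 J2=0
add link → L=2 J1=0 J2=0
add link → L=3 J1=0 J2=0
C@2,0 dof=2 J2 → L=3 J1=0 J2=1
R@2,1 dof=1 J1 → L=3 J1=1 J2=1
C@0,1 dof=2 J2 → L=3 J1=1 J2=2
add link → L=4 J1=1 J2=2
P@3,1 dof=1 J1 → L=4 J1=2 J2=2
C@0,3 dof=2 J2 → L=4 J1=2 J2=3
add link → L=5 J1=2 J2=3
P@3,2 dof=1 J1 → L=5 J1=3 J2=3
add link → L=6 J1=3 J2=3
R@5,1 dof=1 J1 → L=6 J1=4 J2=3
C@0,5 dof=2 J2 → L=6 J1=4 J2=4
P@5,2 dof=1 J1 → L=6 J1=5 J2=4
C@4,1 dof=2 J2 → L=6 J1=5 J2=5
C@3,5 dof=2 J2 → L=6 J1=5 J2=6
P@4,0 dof=1 J1 → L=6 J1=6 J2=6
M=3(L−1)−2J1−J2=3·5−2·6−6=-3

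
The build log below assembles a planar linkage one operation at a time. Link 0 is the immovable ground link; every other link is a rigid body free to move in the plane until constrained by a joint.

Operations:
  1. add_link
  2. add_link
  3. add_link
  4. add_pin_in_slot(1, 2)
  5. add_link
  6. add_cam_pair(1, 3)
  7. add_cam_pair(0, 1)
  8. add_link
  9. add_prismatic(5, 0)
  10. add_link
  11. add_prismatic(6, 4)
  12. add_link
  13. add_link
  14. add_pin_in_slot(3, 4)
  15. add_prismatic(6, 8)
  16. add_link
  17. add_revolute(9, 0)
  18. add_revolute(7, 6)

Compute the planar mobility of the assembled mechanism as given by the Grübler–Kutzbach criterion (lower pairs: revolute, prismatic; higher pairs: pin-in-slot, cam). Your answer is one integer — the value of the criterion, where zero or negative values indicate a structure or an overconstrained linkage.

M = 13

ground; <1,0,0>
#1 <2,0,0>
#2 <3,0,0>
#3 <4,0,0>
PS:1↔2 J2 <4,0,1>
#4 <5,0,1>
C:1↔3 J2 <5,0,2>
C:0↔1 J2 <5,0,3>
#5 <6,0,3>
P:5↔0 J1 <6,1,3>
#6 <7,1,3>
P:6↔4 J1 <7,2,3>
#7 <8,2,3>
#8 <9,2,3>
PS:3↔4 J2 <9,2,4>
P:6↔8 J1 <9,3,4>
#9 <10,3,4>
R:9↔0 J1 <10,4,4>
R:7↔6 J1 <10,5,4>
3×9 − 2×5 − 1×4 = 13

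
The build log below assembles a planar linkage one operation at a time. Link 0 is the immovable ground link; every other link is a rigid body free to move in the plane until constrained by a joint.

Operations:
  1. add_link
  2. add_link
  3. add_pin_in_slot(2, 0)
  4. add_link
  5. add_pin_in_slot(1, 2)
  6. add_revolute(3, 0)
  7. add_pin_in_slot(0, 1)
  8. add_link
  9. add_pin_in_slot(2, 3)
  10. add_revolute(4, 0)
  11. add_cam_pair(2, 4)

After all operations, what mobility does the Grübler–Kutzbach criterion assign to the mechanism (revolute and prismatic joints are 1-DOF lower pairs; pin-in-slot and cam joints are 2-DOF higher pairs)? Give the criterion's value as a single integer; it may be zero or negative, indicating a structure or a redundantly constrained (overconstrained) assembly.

[1;0;0] (link 0 is ground)
L+ [2;0;0]
L+ [3;0;0]
PS(2,0)∈J2 [3;0;1]
L+ [4;0;1]
PS(1,2)∈J2 [4;0;2]
R(3,0)∈J1 [4;1;2]
PS(0,1)∈J2 [4;1;3]
L+ [5;1;3]
PS(2,3)∈J2 [5;1;4]
R(4,0)∈J1 [5;2;4]
C(2,4)∈J2 [5;2;5]
mobility = 12 − 4 − 5 = 3

M = 3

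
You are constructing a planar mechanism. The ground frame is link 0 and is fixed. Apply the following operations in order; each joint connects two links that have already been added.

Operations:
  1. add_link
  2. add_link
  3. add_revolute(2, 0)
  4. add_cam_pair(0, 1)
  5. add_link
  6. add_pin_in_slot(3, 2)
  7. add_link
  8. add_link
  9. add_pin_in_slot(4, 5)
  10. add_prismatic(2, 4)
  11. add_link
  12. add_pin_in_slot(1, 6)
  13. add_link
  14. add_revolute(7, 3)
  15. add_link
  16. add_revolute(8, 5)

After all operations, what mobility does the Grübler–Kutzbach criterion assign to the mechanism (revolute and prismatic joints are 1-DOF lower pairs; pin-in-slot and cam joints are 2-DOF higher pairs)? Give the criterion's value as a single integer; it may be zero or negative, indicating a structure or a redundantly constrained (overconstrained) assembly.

link 0 = ground. State L|J1|J2 = 1|0|0
+link1  2|0|0
+link2  3|0|0
R(2,0) f=1→J1  3|1|0
C(0,1) f=2→J2  3|1|1
+link3  4|1|1
PS(3,2) f=2→J2  4|1|2
+link4  5|1|2
+link5  6|1|2
PS(4,5) f=2→J2  6|1|3
P(2,4) f=1→J1  6|2|3
+link6  7|2|3
PS(1,6) f=2→J2  7|2|4
+link7  8|2|4
R(7,3) f=1→J1  8|3|4
+link8  9|3|4
R(8,5) f=1→J1  9|4|4
M = 3(9−1)−2·4−4 = 24−8−4 = 12

M = 12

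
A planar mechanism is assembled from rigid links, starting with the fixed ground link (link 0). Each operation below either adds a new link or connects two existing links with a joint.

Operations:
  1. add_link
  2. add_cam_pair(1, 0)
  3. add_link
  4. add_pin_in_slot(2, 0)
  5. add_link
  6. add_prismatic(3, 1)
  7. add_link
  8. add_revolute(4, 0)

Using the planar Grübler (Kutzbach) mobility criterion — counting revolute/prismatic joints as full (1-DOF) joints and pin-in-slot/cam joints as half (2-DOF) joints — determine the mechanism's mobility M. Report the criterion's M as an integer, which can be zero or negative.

L=1 J1=0 J2=0
add link → L=2 J1=0 J2=0
C@1,0 dof=2 J2 → L=2 J1=0 J2=1
add link → L=3 J1=0 J2=1
PS@2,0 dof=2 J2 → L=3 J1=0 J2=2
add link → L=4 J1=0 J2=2
P@3,1 dof=1 J1 → L=4 J1=1 J2=2
add link → L=5 J1=1 J2=2
R@4,0 dof=1 J1 → L=5 J1=2 J2=2
M=3(L−1)−2J1−J2=3·4−2·2−2=6

M = 6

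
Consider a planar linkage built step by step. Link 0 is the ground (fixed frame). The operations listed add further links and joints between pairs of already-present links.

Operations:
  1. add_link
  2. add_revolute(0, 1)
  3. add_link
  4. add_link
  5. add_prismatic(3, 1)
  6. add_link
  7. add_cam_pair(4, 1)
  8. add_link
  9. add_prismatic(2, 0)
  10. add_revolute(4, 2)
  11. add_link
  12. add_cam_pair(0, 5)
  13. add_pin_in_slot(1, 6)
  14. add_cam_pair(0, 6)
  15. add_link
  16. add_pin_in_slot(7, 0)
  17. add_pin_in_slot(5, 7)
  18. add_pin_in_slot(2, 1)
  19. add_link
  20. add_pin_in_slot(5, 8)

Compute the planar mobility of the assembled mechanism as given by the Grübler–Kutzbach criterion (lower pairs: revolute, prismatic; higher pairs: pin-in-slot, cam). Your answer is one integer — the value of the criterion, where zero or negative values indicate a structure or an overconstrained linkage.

M = 8

[1;0;0] (link 0 is ground)
L+ [2;0;0]
R(0,1)∈J1 [2;1;0]
L+ [3;1;0]
L+ [4;1;0]
P(3,1)∈J1 [4;2;0]
L+ [5;2;0]
C(4,1)∈J2 [5;2;1]
L+ [6;2;1]
P(2,0)∈J1 [6;3;1]
R(4,2)∈J1 [6;4;1]
L+ [7;4;1]
C(0,5)∈J2 [7;4;2]
PS(1,6)∈J2 [7;4;3]
C(0,6)∈J2 [7;4;4]
L+ [8;4;4]
PS(7,0)∈J2 [8;4;5]
PS(5,7)∈J2 [8;4;6]
PS(2,1)∈J2 [8;4;7]
L+ [9;4;7]
PS(5,8)∈J2 [9;4;8]
mobility = 24 − 8 − 8 = 8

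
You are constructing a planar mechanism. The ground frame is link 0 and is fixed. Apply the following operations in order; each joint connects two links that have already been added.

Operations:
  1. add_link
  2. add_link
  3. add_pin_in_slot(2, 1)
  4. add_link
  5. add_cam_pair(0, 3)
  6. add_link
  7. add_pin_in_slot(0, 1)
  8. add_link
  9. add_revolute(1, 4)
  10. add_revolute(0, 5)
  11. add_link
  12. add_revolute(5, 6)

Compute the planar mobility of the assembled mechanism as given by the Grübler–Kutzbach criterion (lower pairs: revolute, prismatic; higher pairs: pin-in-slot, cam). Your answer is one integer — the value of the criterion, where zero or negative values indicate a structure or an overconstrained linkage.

[1;0;0] (link 0 is ground)
L+ [2;0;0]
L+ [3;0;0]
PS(2,1)∈J2 [3;0;1]
L+ [4;0;1]
C(0,3)∈J2 [4;0;2]
L+ [5;0;2]
PS(0,1)∈J2 [5;0;3]
L+ [6;0;3]
R(1,4)∈J1 [6;1;3]
R(0,5)∈J1 [6;2;3]
L+ [7;2;3]
R(5,6)∈J1 [7;3;3]
mobility = 18 − 6 − 3 = 9

M = 9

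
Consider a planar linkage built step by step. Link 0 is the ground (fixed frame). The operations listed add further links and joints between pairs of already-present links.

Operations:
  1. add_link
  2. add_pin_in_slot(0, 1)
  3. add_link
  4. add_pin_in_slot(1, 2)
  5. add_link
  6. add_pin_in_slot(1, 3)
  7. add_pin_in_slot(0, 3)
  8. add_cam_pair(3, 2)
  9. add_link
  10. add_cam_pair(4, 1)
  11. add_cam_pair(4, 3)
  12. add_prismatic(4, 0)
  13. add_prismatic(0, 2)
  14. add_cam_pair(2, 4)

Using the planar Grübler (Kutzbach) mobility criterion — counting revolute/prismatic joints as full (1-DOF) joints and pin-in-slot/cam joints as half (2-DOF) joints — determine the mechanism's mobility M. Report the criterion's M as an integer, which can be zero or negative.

M = 0

(L,J1,J2)=(1,0,0); link0 fixed
link1: (2,0,0)
PS 0-1 [J2]: (2,0,1)
link2: (3,0,1)
PS 1-2 [J2]: (3,0,2)
link3: (4,0,2)
PS 1-3 [J2]: (4,0,3)
PS 0-3 [J2]: (4,0,4)
C 3-2 [J2]: (4,0,5)
link4: (5,0,5)
C 4-1 [J2]: (5,0,6)
C 4-3 [J2]: (5,0,7)
P 4-0 [J1]: (5,1,7)
P 0-2 [J1]: (5,2,7)
C 2-4 [J2]: (5,2,8)
Grübler: 3·4 − 2·2 − 8 = 0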